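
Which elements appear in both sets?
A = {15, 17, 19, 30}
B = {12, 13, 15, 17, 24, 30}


A ∩ B = elements in both A and B
A = {15, 17, 19, 30}
B = {12, 13, 15, 17, 24, 30}
A ∩ B = {15, 17, 30}

A ∩ B = {15, 17, 30}


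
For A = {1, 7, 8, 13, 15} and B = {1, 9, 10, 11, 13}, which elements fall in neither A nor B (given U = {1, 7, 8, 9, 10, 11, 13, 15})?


A = {1, 7, 8, 13, 15}
B = {1, 9, 10, 11, 13}
Region: in neither A nor B (given U = {1, 7, 8, 9, 10, 11, 13, 15})
Elements: ∅

Elements in neither A nor B (given U = {1, 7, 8, 9, 10, 11, 13, 15}): ∅


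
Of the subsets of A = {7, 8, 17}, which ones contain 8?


A subset of A contains 8 iff the remaining 2 elements form any subset of A \ {8}.
Count: 2^(n-1) = 2^2 = 4
Subsets containing 8: {8}, {7, 8}, {8, 17}, {7, 8, 17}

Subsets containing 8 (4 total): {8}, {7, 8}, {8, 17}, {7, 8, 17}


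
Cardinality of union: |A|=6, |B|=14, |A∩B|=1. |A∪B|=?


|A ∪ B| = |A| + |B| - |A ∩ B|
= 6 + 14 - 1
= 19

|A ∪ B| = 19


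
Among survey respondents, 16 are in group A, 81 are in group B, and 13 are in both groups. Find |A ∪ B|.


|A ∪ B| = |A| + |B| - |A ∩ B|
= 16 + 81 - 13
= 84

|A ∪ B| = 84


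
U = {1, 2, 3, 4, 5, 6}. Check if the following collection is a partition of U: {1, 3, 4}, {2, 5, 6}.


A partition requires: (1) non-empty parts, (2) pairwise disjoint, (3) union = U
Parts: {1, 3, 4}, {2, 5, 6}
Union of parts: {1, 2, 3, 4, 5, 6}
U = {1, 2, 3, 4, 5, 6}
All non-empty? True
Pairwise disjoint? True
Covers U? True

Yes, valid partition


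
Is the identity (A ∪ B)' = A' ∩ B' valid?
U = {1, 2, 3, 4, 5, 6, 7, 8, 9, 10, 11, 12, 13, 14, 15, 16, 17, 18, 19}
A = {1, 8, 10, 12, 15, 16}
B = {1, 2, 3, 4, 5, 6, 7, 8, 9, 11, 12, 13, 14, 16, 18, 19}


LHS: A ∪ B = {1, 2, 3, 4, 5, 6, 7, 8, 9, 10, 11, 12, 13, 14, 15, 16, 18, 19}
(A ∪ B)' = U \ (A ∪ B) = {17}
A' = {2, 3, 4, 5, 6, 7, 9, 11, 13, 14, 17, 18, 19}, B' = {10, 15, 17}
Claimed RHS: A' ∩ B' = {17}
Identity is VALID: LHS = RHS = {17} ✓

Identity is valid. (A ∪ B)' = A' ∩ B' = {17}


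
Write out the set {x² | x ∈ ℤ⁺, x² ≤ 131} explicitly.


Checking each candidate:
Condition: positive perfect squares ≤ 131
Result = {1, 4, 9, 16, 25, 36, 49, 64, 81, 100, 121}

{1, 4, 9, 16, 25, 36, 49, 64, 81, 100, 121}


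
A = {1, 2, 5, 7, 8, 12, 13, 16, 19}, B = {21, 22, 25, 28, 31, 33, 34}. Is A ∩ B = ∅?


Disjoint means A ∩ B = ∅.
A ∩ B = ∅
A ∩ B = ∅, so A and B are disjoint.

Yes, A and B are disjoint


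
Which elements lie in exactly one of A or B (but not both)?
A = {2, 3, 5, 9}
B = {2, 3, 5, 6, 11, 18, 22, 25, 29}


A △ B = (A \ B) ∪ (B \ A) = elements in exactly one of A or B
A \ B = {9}
B \ A = {6, 11, 18, 22, 25, 29}
A △ B = {6, 9, 11, 18, 22, 25, 29}

A △ B = {6, 9, 11, 18, 22, 25, 29}


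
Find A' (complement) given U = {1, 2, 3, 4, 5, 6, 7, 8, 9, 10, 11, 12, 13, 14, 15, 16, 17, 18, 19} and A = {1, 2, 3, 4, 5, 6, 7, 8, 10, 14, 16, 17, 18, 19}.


Aᶜ = U \ A = elements in U but not in A
U = {1, 2, 3, 4, 5, 6, 7, 8, 9, 10, 11, 12, 13, 14, 15, 16, 17, 18, 19}
A = {1, 2, 3, 4, 5, 6, 7, 8, 10, 14, 16, 17, 18, 19}
Aᶜ = {9, 11, 12, 13, 15}

Aᶜ = {9, 11, 12, 13, 15}


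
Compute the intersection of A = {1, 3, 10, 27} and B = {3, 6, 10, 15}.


A ∩ B = elements in both A and B
A = {1, 3, 10, 27}
B = {3, 6, 10, 15}
A ∩ B = {3, 10}

A ∩ B = {3, 10}


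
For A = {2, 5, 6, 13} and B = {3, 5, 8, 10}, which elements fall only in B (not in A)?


A = {2, 5, 6, 13}
B = {3, 5, 8, 10}
Region: only in B (not in A)
Elements: {3, 8, 10}

Elements only in B (not in A): {3, 8, 10}


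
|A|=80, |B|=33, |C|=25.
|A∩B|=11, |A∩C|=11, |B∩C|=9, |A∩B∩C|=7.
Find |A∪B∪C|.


|A∪B∪C| = |A|+|B|+|C| - |A∩B|-|A∩C|-|B∩C| + |A∩B∩C|
= 80+33+25 - 11-11-9 + 7
= 138 - 31 + 7
= 114

|A ∪ B ∪ C| = 114


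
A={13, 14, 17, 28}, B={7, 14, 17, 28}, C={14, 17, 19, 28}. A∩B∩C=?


A ∩ B = {14, 17, 28}
(A ∩ B) ∩ C = {14, 17, 28}

A ∩ B ∩ C = {14, 17, 28}


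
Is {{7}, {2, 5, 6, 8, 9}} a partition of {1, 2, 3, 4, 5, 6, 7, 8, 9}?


A partition requires: (1) non-empty parts, (2) pairwise disjoint, (3) union = U
Parts: {7}, {2, 5, 6, 8, 9}
Union of parts: {2, 5, 6, 7, 8, 9}
U = {1, 2, 3, 4, 5, 6, 7, 8, 9}
All non-empty? True
Pairwise disjoint? True
Covers U? False

No, not a valid partition


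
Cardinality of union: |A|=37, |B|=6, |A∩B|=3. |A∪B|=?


|A ∪ B| = |A| + |B| - |A ∩ B|
= 37 + 6 - 3
= 40

|A ∪ B| = 40


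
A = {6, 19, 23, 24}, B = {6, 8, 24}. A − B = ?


A \ B = elements in A but not in B
A = {6, 19, 23, 24}
B = {6, 8, 24}
Remove from A any elements in B
A \ B = {19, 23}

A \ B = {19, 23}


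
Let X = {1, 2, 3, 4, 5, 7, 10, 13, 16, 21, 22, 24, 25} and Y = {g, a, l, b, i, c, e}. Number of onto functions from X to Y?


n = |X| = 13, k = |Y| = 7. Surjections via inclusion-exclusion:
S(n,k) = Σ(-1)^i × C(k,i) × (k-i)^n, i=0 to k
i=0: (-1)^0×C(7,0)×7^13 = 96889010407
i=1: (-1)^1×C(7,1)×6^13 = -91424858112
i=2: (-1)^2×C(7,2)×5^13 = 25634765625
i=3: (-1)^3×C(7,3)×4^13 = -2348810240
i=4: (-1)^4×C(7,4)×3^13 = 55801305
i=5: (-1)^5×C(7,5)×2^13 = -172032
i=6: (-1)^6×C(7,6)×1^13 = 7
i=7: (-1)^7×C(7,7)×0^13 = 0
Total = 28805736960

Number of surjections = 28805736960


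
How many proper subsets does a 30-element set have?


Total subsets = 2^n = 2^30 = 1073741824
Proper subsets exclude the set itself: 2^n - 1
= 1073741824 - 1
= 1073741823

Number of proper subsets = 1073741823


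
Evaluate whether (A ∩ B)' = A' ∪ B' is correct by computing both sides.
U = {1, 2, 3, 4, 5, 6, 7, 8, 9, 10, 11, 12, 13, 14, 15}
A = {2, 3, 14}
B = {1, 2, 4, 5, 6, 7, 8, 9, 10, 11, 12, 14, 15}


LHS: A ∩ B = {2, 14}
(A ∩ B)' = U \ (A ∩ B) = {1, 3, 4, 5, 6, 7, 8, 9, 10, 11, 12, 13, 15}
A' = {1, 4, 5, 6, 7, 8, 9, 10, 11, 12, 13, 15}, B' = {3, 13}
Claimed RHS: A' ∪ B' = {1, 3, 4, 5, 6, 7, 8, 9, 10, 11, 12, 13, 15}
Identity is VALID: LHS = RHS = {1, 3, 4, 5, 6, 7, 8, 9, 10, 11, 12, 13, 15} ✓

Identity is valid. (A ∩ B)' = A' ∪ B' = {1, 3, 4, 5, 6, 7, 8, 9, 10, 11, 12, 13, 15}


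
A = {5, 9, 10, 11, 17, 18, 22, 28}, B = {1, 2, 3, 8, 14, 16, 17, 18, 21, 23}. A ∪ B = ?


A ∪ B = all elements in A or B (or both)
A = {5, 9, 10, 11, 17, 18, 22, 28}
B = {1, 2, 3, 8, 14, 16, 17, 18, 21, 23}
A ∪ B = {1, 2, 3, 5, 8, 9, 10, 11, 14, 16, 17, 18, 21, 22, 23, 28}

A ∪ B = {1, 2, 3, 5, 8, 9, 10, 11, 14, 16, 17, 18, 21, 22, 23, 28}


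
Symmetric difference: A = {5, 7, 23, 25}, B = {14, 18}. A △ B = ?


A △ B = (A \ B) ∪ (B \ A) = elements in exactly one of A or B
A \ B = {5, 7, 23, 25}
B \ A = {14, 18}
A △ B = {5, 7, 14, 18, 23, 25}

A △ B = {5, 7, 14, 18, 23, 25}


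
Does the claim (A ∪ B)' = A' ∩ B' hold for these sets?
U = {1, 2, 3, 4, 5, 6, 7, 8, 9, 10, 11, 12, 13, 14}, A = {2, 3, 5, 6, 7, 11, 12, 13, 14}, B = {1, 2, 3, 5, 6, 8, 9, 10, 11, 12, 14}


LHS: A ∪ B = {1, 2, 3, 5, 6, 7, 8, 9, 10, 11, 12, 13, 14}
(A ∪ B)' = U \ (A ∪ B) = {4}
A' = {1, 4, 8, 9, 10}, B' = {4, 7, 13}
Claimed RHS: A' ∩ B' = {4}
Identity is VALID: LHS = RHS = {4} ✓

Identity is valid. (A ∪ B)' = A' ∩ B' = {4}


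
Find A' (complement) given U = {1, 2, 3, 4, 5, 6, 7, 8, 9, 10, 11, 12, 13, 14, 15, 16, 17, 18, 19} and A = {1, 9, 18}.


Aᶜ = U \ A = elements in U but not in A
U = {1, 2, 3, 4, 5, 6, 7, 8, 9, 10, 11, 12, 13, 14, 15, 16, 17, 18, 19}
A = {1, 9, 18}
Aᶜ = {2, 3, 4, 5, 6, 7, 8, 10, 11, 12, 13, 14, 15, 16, 17, 19}

Aᶜ = {2, 3, 4, 5, 6, 7, 8, 10, 11, 12, 13, 14, 15, 16, 17, 19}


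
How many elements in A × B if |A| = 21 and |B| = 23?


|A × B| = |A| × |B|
= 21 × 23
= 483

|A × B| = 483


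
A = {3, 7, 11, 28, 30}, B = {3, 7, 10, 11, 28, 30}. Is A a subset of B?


A ⊆ B means every element of A is in B.
All elements of A are in B.
So A ⊆ B.

Yes, A ⊆ B


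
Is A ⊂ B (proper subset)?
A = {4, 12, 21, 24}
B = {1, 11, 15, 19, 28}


A ⊂ B requires: A ⊆ B AND A ≠ B.
A ⊆ B? No
A ⊄ B, so A is not a proper subset.

No, A is not a proper subset of B


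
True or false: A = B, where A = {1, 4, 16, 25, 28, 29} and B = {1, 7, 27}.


Two sets are equal iff they have exactly the same elements.
A = {1, 4, 16, 25, 28, 29}
B = {1, 7, 27}
Differences: {4, 7, 16, 25, 27, 28, 29}
A ≠ B

No, A ≠ B


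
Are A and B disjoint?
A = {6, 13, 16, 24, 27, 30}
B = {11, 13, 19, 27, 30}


Disjoint means A ∩ B = ∅.
A ∩ B = {13, 27, 30}
A ∩ B ≠ ∅, so A and B are NOT disjoint.

No, A and B are not disjoint (A ∩ B = {13, 27, 30})


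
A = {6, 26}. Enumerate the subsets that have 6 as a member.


A subset of A contains 6 iff the remaining 1 elements form any subset of A \ {6}.
Count: 2^(n-1) = 2^1 = 2
Subsets containing 6: {6}, {6, 26}

Subsets containing 6 (2 total): {6}, {6, 26}


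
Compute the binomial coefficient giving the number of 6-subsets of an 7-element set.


C(n,k) = n! / (k!(n-k)!)
C(7,6) = 7! / (6!1!)
= 7

C(7,6) = 7


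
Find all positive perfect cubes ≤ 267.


Checking each candidate:
Condition: positive perfect cubes ≤ 267
Result = {1, 8, 27, 64, 125, 216}

{1, 8, 27, 64, 125, 216}


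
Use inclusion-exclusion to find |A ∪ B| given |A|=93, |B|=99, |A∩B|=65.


|A ∪ B| = |A| + |B| - |A ∩ B|
= 93 + 99 - 65
= 127

|A ∪ B| = 127


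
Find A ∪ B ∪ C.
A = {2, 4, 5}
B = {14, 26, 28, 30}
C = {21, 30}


A ∪ B = {2, 4, 5, 14, 26, 28, 30}
(A ∪ B) ∪ C = {2, 4, 5, 14, 21, 26, 28, 30}

A ∪ B ∪ C = {2, 4, 5, 14, 21, 26, 28, 30}


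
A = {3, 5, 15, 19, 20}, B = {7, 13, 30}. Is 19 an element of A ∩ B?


A = {3, 5, 15, 19, 20}, B = {7, 13, 30}
A ∩ B = elements in both A and B
A ∩ B = ∅
Checking if 19 ∈ A ∩ B
19 is not in A ∩ B → False

19 ∉ A ∩ B


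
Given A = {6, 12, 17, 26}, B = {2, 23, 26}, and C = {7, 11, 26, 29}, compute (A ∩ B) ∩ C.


A ∩ B = {26}
(A ∩ B) ∩ C = {26}

A ∩ B ∩ C = {26}


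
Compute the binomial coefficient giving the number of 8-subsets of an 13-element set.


C(n,k) = n! / (k!(n-k)!)
C(13,8) = 13! / (8!5!)
= 1287

C(13,8) = 1287


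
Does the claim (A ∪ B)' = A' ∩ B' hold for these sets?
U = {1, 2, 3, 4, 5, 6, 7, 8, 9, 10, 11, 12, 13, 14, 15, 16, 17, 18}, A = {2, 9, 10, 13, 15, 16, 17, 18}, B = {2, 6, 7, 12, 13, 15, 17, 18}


LHS: A ∪ B = {2, 6, 7, 9, 10, 12, 13, 15, 16, 17, 18}
(A ∪ B)' = U \ (A ∪ B) = {1, 3, 4, 5, 8, 11, 14}
A' = {1, 3, 4, 5, 6, 7, 8, 11, 12, 14}, B' = {1, 3, 4, 5, 8, 9, 10, 11, 14, 16}
Claimed RHS: A' ∩ B' = {1, 3, 4, 5, 8, 11, 14}
Identity is VALID: LHS = RHS = {1, 3, 4, 5, 8, 11, 14} ✓

Identity is valid. (A ∪ B)' = A' ∩ B' = {1, 3, 4, 5, 8, 11, 14}


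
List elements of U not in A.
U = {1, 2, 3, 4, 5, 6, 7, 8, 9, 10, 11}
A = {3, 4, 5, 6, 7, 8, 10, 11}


Aᶜ = U \ A = elements in U but not in A
U = {1, 2, 3, 4, 5, 6, 7, 8, 9, 10, 11}
A = {3, 4, 5, 6, 7, 8, 10, 11}
Aᶜ = {1, 2, 9}

Aᶜ = {1, 2, 9}


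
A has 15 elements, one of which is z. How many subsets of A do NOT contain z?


Subsets of A avoiding z are subsets of A \ {z}, which has 14 elements.
Count = 2^(n-1) = 2^14
= 16384

Number of subsets avoiding z = 16384


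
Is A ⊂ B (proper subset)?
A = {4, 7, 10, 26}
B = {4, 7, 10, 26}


A ⊂ B requires: A ⊆ B AND A ≠ B.
A ⊆ B? Yes
A = B? Yes
A = B, so A is not a PROPER subset.

No, A is not a proper subset of B


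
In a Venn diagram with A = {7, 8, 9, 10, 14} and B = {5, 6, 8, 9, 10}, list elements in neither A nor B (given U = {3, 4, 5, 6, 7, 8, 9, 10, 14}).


A = {7, 8, 9, 10, 14}
B = {5, 6, 8, 9, 10}
Region: in neither A nor B (given U = {3, 4, 5, 6, 7, 8, 9, 10, 14})
Elements: {3, 4}

Elements in neither A nor B (given U = {3, 4, 5, 6, 7, 8, 9, 10, 14}): {3, 4}


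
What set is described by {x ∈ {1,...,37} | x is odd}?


Checking each candidate:
Condition: odd numbers in {1,...,37}
Result = {1, 3, 5, 7, 9, 11, 13, 15, 17, 19, 21, 23, 25, 27, 29, 31, 33, 35, 37}

{1, 3, 5, 7, 9, 11, 13, 15, 17, 19, 21, 23, 25, 27, 29, 31, 33, 35, 37}


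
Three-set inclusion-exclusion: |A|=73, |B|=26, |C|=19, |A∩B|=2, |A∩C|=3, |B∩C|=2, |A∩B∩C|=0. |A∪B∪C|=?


|A∪B∪C| = |A|+|B|+|C| - |A∩B|-|A∩C|-|B∩C| + |A∩B∩C|
= 73+26+19 - 2-3-2 + 0
= 118 - 7 + 0
= 111

|A ∪ B ∪ C| = 111


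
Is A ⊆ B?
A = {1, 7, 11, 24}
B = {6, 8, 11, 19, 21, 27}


A ⊆ B means every element of A is in B.
Elements in A not in B: {1, 7, 24}
So A ⊄ B.

No, A ⊄ B


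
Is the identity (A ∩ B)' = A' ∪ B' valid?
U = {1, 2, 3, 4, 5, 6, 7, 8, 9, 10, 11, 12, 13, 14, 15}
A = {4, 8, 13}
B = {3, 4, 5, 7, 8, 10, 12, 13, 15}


LHS: A ∩ B = {4, 8, 13}
(A ∩ B)' = U \ (A ∩ B) = {1, 2, 3, 5, 6, 7, 9, 10, 11, 12, 14, 15}
A' = {1, 2, 3, 5, 6, 7, 9, 10, 11, 12, 14, 15}, B' = {1, 2, 6, 9, 11, 14}
Claimed RHS: A' ∪ B' = {1, 2, 3, 5, 6, 7, 9, 10, 11, 12, 14, 15}
Identity is VALID: LHS = RHS = {1, 2, 3, 5, 6, 7, 9, 10, 11, 12, 14, 15} ✓

Identity is valid. (A ∩ B)' = A' ∪ B' = {1, 2, 3, 5, 6, 7, 9, 10, 11, 12, 14, 15}


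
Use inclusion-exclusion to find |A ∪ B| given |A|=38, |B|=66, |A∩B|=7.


|A ∪ B| = |A| + |B| - |A ∩ B|
= 38 + 66 - 7
= 97

|A ∪ B| = 97


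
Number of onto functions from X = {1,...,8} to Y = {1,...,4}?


n = |X| = 8, k = |Y| = 4. Surjections via inclusion-exclusion:
S(n,k) = Σ(-1)^i × C(k,i) × (k-i)^n, i=0 to k
i=0: (-1)^0×C(4,0)×4^8 = 65536
i=1: (-1)^1×C(4,1)×3^8 = -26244
i=2: (-1)^2×C(4,2)×2^8 = 1536
i=3: (-1)^3×C(4,3)×1^8 = -4
i=4: (-1)^4×C(4,4)×0^8 = 0
Total = 40824

Number of surjections = 40824


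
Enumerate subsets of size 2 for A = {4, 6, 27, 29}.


|A| = 4, so A has C(4,2) = 6 subsets of size 2.
Enumerate by choosing 2 elements from A at a time:
{4, 6}, {4, 27}, {4, 29}, {6, 27}, {6, 29}, {27, 29}

2-element subsets (6 total): {4, 6}, {4, 27}, {4, 29}, {6, 27}, {6, 29}, {27, 29}


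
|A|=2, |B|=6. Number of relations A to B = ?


A relation from A to B is any subset of A × B.
|A × B| = 2 × 6 = 12
# relations = 2^|A × B| = 2^12 = 4096

Number of relations = 4096


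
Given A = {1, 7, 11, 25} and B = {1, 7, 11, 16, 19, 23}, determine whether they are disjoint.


Disjoint means A ∩ B = ∅.
A ∩ B = {1, 7, 11}
A ∩ B ≠ ∅, so A and B are NOT disjoint.

No, A and B are not disjoint (A ∩ B = {1, 7, 11})


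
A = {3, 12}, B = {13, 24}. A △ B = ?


A △ B = (A \ B) ∪ (B \ A) = elements in exactly one of A or B
A \ B = {3, 12}
B \ A = {13, 24}
A △ B = {3, 12, 13, 24}

A △ B = {3, 12, 13, 24}


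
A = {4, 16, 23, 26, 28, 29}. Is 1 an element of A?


A = {4, 16, 23, 26, 28, 29}
Checking if 1 is in A
1 is not in A → False

1 ∉ A


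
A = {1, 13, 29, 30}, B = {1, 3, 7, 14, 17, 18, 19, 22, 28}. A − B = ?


A \ B = elements in A but not in B
A = {1, 13, 29, 30}
B = {1, 3, 7, 14, 17, 18, 19, 22, 28}
Remove from A any elements in B
A \ B = {13, 29, 30}

A \ B = {13, 29, 30}


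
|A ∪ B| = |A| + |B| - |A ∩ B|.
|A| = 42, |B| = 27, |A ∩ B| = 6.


|A ∪ B| = |A| + |B| - |A ∩ B|
= 42 + 27 - 6
= 63

|A ∪ B| = 63


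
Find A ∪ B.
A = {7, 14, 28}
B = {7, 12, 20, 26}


A ∪ B = all elements in A or B (or both)
A = {7, 14, 28}
B = {7, 12, 20, 26}
A ∪ B = {7, 12, 14, 20, 26, 28}

A ∪ B = {7, 12, 14, 20, 26, 28}


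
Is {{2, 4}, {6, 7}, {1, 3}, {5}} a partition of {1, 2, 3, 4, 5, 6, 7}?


A partition requires: (1) non-empty parts, (2) pairwise disjoint, (3) union = U
Parts: {2, 4}, {6, 7}, {1, 3}, {5}
Union of parts: {1, 2, 3, 4, 5, 6, 7}
U = {1, 2, 3, 4, 5, 6, 7}
All non-empty? True
Pairwise disjoint? True
Covers U? True

Yes, valid partition


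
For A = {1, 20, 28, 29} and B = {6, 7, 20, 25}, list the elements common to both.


A ∩ B = elements in both A and B
A = {1, 20, 28, 29}
B = {6, 7, 20, 25}
A ∩ B = {20}

A ∩ B = {20}


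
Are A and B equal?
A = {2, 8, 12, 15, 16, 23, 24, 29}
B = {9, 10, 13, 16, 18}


Two sets are equal iff they have exactly the same elements.
A = {2, 8, 12, 15, 16, 23, 24, 29}
B = {9, 10, 13, 16, 18}
Differences: {2, 8, 9, 10, 12, 13, 15, 18, 23, 24, 29}
A ≠ B

No, A ≠ B


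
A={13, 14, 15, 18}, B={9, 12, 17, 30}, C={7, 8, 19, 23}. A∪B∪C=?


A ∪ B = {9, 12, 13, 14, 15, 17, 18, 30}
(A ∪ B) ∪ C = {7, 8, 9, 12, 13, 14, 15, 17, 18, 19, 23, 30}

A ∪ B ∪ C = {7, 8, 9, 12, 13, 14, 15, 17, 18, 19, 23, 30}


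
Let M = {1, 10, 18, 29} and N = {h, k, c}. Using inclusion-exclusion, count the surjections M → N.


n = |M| = 4, k = |N| = 3. Surjections via inclusion-exclusion:
S(n,k) = Σ(-1)^i × C(k,i) × (k-i)^n, i=0 to k
i=0: (-1)^0×C(3,0)×3^4 = 81
i=1: (-1)^1×C(3,1)×2^4 = -48
i=2: (-1)^2×C(3,2)×1^4 = 3
i=3: (-1)^3×C(3,3)×0^4 = 0
Total = 36

Number of surjections = 36


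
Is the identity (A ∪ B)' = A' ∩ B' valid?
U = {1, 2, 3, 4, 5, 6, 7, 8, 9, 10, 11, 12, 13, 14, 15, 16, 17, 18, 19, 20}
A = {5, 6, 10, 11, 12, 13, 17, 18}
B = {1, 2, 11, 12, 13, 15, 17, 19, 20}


LHS: A ∪ B = {1, 2, 5, 6, 10, 11, 12, 13, 15, 17, 18, 19, 20}
(A ∪ B)' = U \ (A ∪ B) = {3, 4, 7, 8, 9, 14, 16}
A' = {1, 2, 3, 4, 7, 8, 9, 14, 15, 16, 19, 20}, B' = {3, 4, 5, 6, 7, 8, 9, 10, 14, 16, 18}
Claimed RHS: A' ∩ B' = {3, 4, 7, 8, 9, 14, 16}
Identity is VALID: LHS = RHS = {3, 4, 7, 8, 9, 14, 16} ✓

Identity is valid. (A ∪ B)' = A' ∩ B' = {3, 4, 7, 8, 9, 14, 16}


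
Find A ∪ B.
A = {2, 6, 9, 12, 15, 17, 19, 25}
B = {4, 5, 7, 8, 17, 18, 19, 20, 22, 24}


A ∪ B = all elements in A or B (or both)
A = {2, 6, 9, 12, 15, 17, 19, 25}
B = {4, 5, 7, 8, 17, 18, 19, 20, 22, 24}
A ∪ B = {2, 4, 5, 6, 7, 8, 9, 12, 15, 17, 18, 19, 20, 22, 24, 25}

A ∪ B = {2, 4, 5, 6, 7, 8, 9, 12, 15, 17, 18, 19, 20, 22, 24, 25}


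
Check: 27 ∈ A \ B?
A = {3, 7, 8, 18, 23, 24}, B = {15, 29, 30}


A = {3, 7, 8, 18, 23, 24}, B = {15, 29, 30}
A \ B = elements in A but not in B
A \ B = {3, 7, 8, 18, 23, 24}
Checking if 27 ∈ A \ B
27 is not in A \ B → False

27 ∉ A \ B


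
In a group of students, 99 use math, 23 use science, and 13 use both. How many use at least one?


|A ∪ B| = |A| + |B| - |A ∩ B|
= 99 + 23 - 13
= 109

|A ∪ B| = 109


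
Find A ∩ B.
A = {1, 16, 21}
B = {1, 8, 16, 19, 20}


A ∩ B = elements in both A and B
A = {1, 16, 21}
B = {1, 8, 16, 19, 20}
A ∩ B = {1, 16}

A ∩ B = {1, 16}


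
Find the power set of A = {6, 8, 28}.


|A| = 3, so |P(A)| = 2^3 = 8
Enumerate subsets by cardinality (0 to 3):
∅, {6}, {8}, {28}, {6, 8}, {6, 28}, {8, 28}, {6, 8, 28}

P(A) has 8 subsets: ∅, {6}, {8}, {28}, {6, 8}, {6, 28}, {8, 28}, {6, 8, 28}


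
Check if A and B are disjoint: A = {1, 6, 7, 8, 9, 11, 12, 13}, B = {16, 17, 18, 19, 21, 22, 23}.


Disjoint means A ∩ B = ∅.
A ∩ B = ∅
A ∩ B = ∅, so A and B are disjoint.

Yes, A and B are disjoint


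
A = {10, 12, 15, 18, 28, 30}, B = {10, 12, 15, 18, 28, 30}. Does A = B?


Two sets are equal iff they have exactly the same elements.
A = {10, 12, 15, 18, 28, 30}
B = {10, 12, 15, 18, 28, 30}
Same elements → A = B

Yes, A = B


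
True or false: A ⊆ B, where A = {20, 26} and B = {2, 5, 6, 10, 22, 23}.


A ⊆ B means every element of A is in B.
Elements in A not in B: {20, 26}
So A ⊄ B.

No, A ⊄ B


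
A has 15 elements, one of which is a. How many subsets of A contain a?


Subsets of A containing a correspond to subsets of A \ {a}, which has 14 elements.
Count = 2^(n-1) = 2^14
= 16384

Number of subsets containing a = 16384


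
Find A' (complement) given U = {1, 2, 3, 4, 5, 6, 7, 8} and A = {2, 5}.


Aᶜ = U \ A = elements in U but not in A
U = {1, 2, 3, 4, 5, 6, 7, 8}
A = {2, 5}
Aᶜ = {1, 3, 4, 6, 7, 8}

Aᶜ = {1, 3, 4, 6, 7, 8}


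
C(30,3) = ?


C(n,k) = n! / (k!(n-k)!)
C(30,3) = 30! / (3!27!)
= 4060

C(30,3) = 4060


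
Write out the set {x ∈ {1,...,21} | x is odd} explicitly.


Checking each candidate:
Condition: odd numbers in {1,...,21}
Result = {1, 3, 5, 7, 9, 11, 13, 15, 17, 19, 21}

{1, 3, 5, 7, 9, 11, 13, 15, 17, 19, 21}


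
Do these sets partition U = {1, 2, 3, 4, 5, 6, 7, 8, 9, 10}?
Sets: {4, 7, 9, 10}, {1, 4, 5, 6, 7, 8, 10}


A partition requires: (1) non-empty parts, (2) pairwise disjoint, (3) union = U
Parts: {4, 7, 9, 10}, {1, 4, 5, 6, 7, 8, 10}
Union of parts: {1, 4, 5, 6, 7, 8, 9, 10}
U = {1, 2, 3, 4, 5, 6, 7, 8, 9, 10}
All non-empty? True
Pairwise disjoint? False
Covers U? False

No, not a valid partition


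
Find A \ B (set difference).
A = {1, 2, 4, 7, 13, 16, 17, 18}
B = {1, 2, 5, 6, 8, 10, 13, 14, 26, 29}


A \ B = elements in A but not in B
A = {1, 2, 4, 7, 13, 16, 17, 18}
B = {1, 2, 5, 6, 8, 10, 13, 14, 26, 29}
Remove from A any elements in B
A \ B = {4, 7, 16, 17, 18}

A \ B = {4, 7, 16, 17, 18}


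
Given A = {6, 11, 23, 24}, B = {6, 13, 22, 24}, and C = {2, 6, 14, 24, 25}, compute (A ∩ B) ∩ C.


A ∩ B = {6, 24}
(A ∩ B) ∩ C = {6, 24}

A ∩ B ∩ C = {6, 24}


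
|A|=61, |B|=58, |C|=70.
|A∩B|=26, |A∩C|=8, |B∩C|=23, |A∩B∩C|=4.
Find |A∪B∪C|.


|A∪B∪C| = |A|+|B|+|C| - |A∩B|-|A∩C|-|B∩C| + |A∩B∩C|
= 61+58+70 - 26-8-23 + 4
= 189 - 57 + 4
= 136

|A ∪ B ∪ C| = 136


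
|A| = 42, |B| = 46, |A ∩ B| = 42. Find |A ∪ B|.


|A ∪ B| = |A| + |B| - |A ∩ B|
= 42 + 46 - 42
= 46

|A ∪ B| = 46


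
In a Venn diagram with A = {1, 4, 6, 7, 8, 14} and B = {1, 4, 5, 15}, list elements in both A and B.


A = {1, 4, 6, 7, 8, 14}
B = {1, 4, 5, 15}
Region: in both A and B
Elements: {1, 4}

Elements in both A and B: {1, 4}


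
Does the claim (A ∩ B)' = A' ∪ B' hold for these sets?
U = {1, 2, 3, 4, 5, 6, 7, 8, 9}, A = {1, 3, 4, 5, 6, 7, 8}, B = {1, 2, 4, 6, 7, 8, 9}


LHS: A ∩ B = {1, 4, 6, 7, 8}
(A ∩ B)' = U \ (A ∩ B) = {2, 3, 5, 9}
A' = {2, 9}, B' = {3, 5}
Claimed RHS: A' ∪ B' = {2, 3, 5, 9}
Identity is VALID: LHS = RHS = {2, 3, 5, 9} ✓

Identity is valid. (A ∩ B)' = A' ∪ B' = {2, 3, 5, 9}


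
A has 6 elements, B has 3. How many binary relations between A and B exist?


A relation from A to B is any subset of A × B.
|A × B| = 6 × 3 = 18
# relations = 2^|A × B| = 2^18 = 262144

Number of relations = 262144


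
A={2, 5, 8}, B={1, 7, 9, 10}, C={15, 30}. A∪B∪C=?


A ∪ B = {1, 2, 5, 7, 8, 9, 10}
(A ∪ B) ∪ C = {1, 2, 5, 7, 8, 9, 10, 15, 30}

A ∪ B ∪ C = {1, 2, 5, 7, 8, 9, 10, 15, 30}


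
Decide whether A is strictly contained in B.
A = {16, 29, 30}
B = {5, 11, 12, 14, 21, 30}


A ⊂ B requires: A ⊆ B AND A ≠ B.
A ⊆ B? No
A ⊄ B, so A is not a proper subset.

No, A is not a proper subset of B


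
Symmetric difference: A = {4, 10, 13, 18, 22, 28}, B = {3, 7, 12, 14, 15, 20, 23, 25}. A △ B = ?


A △ B = (A \ B) ∪ (B \ A) = elements in exactly one of A or B
A \ B = {4, 10, 13, 18, 22, 28}
B \ A = {3, 7, 12, 14, 15, 20, 23, 25}
A △ B = {3, 4, 7, 10, 12, 13, 14, 15, 18, 20, 22, 23, 25, 28}

A △ B = {3, 4, 7, 10, 12, 13, 14, 15, 18, 20, 22, 23, 25, 28}


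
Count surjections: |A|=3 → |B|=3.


n = |A| = 3, k = |B| = 3. Surjections via inclusion-exclusion:
S(n,k) = Σ(-1)^i × C(k,i) × (k-i)^n, i=0 to k
i=0: (-1)^0×C(3,0)×3^3 = 27
i=1: (-1)^1×C(3,1)×2^3 = -24
i=2: (-1)^2×C(3,2)×1^3 = 3
i=3: (-1)^3×C(3,3)×0^3 = 0
Total = 6

Number of surjections = 6


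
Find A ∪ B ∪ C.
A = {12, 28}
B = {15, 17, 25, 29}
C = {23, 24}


A ∪ B = {12, 15, 17, 25, 28, 29}
(A ∪ B) ∪ C = {12, 15, 17, 23, 24, 25, 28, 29}

A ∪ B ∪ C = {12, 15, 17, 23, 24, 25, 28, 29}


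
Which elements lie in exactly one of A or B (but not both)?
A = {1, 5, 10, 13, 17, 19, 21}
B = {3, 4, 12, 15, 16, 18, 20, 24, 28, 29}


A △ B = (A \ B) ∪ (B \ A) = elements in exactly one of A or B
A \ B = {1, 5, 10, 13, 17, 19, 21}
B \ A = {3, 4, 12, 15, 16, 18, 20, 24, 28, 29}
A △ B = {1, 3, 4, 5, 10, 12, 13, 15, 16, 17, 18, 19, 20, 21, 24, 28, 29}

A △ B = {1, 3, 4, 5, 10, 12, 13, 15, 16, 17, 18, 19, 20, 21, 24, 28, 29}


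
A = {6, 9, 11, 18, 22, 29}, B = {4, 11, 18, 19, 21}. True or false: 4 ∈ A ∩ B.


A = {6, 9, 11, 18, 22, 29}, B = {4, 11, 18, 19, 21}
A ∩ B = elements in both A and B
A ∩ B = {11, 18}
Checking if 4 ∈ A ∩ B
4 is not in A ∩ B → False

4 ∉ A ∩ B


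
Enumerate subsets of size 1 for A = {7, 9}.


|A| = 2, so A has C(2,1) = 2 subsets of size 1.
Enumerate by choosing 1 elements from A at a time:
{7}, {9}

1-element subsets (2 total): {7}, {9}


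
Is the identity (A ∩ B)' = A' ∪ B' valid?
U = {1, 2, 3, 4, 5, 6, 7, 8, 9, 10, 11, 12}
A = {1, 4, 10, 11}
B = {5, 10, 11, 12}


LHS: A ∩ B = {10, 11}
(A ∩ B)' = U \ (A ∩ B) = {1, 2, 3, 4, 5, 6, 7, 8, 9, 12}
A' = {2, 3, 5, 6, 7, 8, 9, 12}, B' = {1, 2, 3, 4, 6, 7, 8, 9}
Claimed RHS: A' ∪ B' = {1, 2, 3, 4, 5, 6, 7, 8, 9, 12}
Identity is VALID: LHS = RHS = {1, 2, 3, 4, 5, 6, 7, 8, 9, 12} ✓

Identity is valid. (A ∩ B)' = A' ∪ B' = {1, 2, 3, 4, 5, 6, 7, 8, 9, 12}


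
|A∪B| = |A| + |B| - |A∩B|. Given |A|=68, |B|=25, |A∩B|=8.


|A ∪ B| = |A| + |B| - |A ∩ B|
= 68 + 25 - 8
= 85

|A ∪ B| = 85


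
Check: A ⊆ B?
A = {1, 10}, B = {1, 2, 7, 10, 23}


A ⊆ B means every element of A is in B.
All elements of A are in B.
So A ⊆ B.

Yes, A ⊆ B


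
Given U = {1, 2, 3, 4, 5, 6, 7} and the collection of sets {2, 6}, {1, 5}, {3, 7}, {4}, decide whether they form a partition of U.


A partition requires: (1) non-empty parts, (2) pairwise disjoint, (3) union = U
Parts: {2, 6}, {1, 5}, {3, 7}, {4}
Union of parts: {1, 2, 3, 4, 5, 6, 7}
U = {1, 2, 3, 4, 5, 6, 7}
All non-empty? True
Pairwise disjoint? True
Covers U? True

Yes, valid partition


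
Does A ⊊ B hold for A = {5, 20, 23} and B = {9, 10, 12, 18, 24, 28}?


A ⊂ B requires: A ⊆ B AND A ≠ B.
A ⊆ B? No
A ⊄ B, so A is not a proper subset.

No, A is not a proper subset of B


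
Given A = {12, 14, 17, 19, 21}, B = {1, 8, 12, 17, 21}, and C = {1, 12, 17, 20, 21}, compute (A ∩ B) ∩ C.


A ∩ B = {12, 17, 21}
(A ∩ B) ∩ C = {12, 17, 21}

A ∩ B ∩ C = {12, 17, 21}


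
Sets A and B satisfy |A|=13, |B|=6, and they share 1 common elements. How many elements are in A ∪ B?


|A ∪ B| = |A| + |B| - |A ∩ B|
= 13 + 6 - 1
= 18

|A ∪ B| = 18


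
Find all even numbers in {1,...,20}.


Checking each candidate:
Condition: even numbers in {1,...,20}
Result = {2, 4, 6, 8, 10, 12, 14, 16, 18, 20}

{2, 4, 6, 8, 10, 12, 14, 16, 18, 20}


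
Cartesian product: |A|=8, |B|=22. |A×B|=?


|A × B| = |A| × |B|
= 8 × 22
= 176

|A × B| = 176


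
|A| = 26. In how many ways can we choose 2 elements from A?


C(n,k) = n! / (k!(n-k)!)
C(26,2) = 26! / (2!24!)
= 325

C(26,2) = 325


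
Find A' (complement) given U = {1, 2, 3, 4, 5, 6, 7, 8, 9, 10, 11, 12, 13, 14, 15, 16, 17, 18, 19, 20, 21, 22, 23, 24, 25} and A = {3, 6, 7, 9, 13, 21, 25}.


Aᶜ = U \ A = elements in U but not in A
U = {1, 2, 3, 4, 5, 6, 7, 8, 9, 10, 11, 12, 13, 14, 15, 16, 17, 18, 19, 20, 21, 22, 23, 24, 25}
A = {3, 6, 7, 9, 13, 21, 25}
Aᶜ = {1, 2, 4, 5, 8, 10, 11, 12, 14, 15, 16, 17, 18, 19, 20, 22, 23, 24}

Aᶜ = {1, 2, 4, 5, 8, 10, 11, 12, 14, 15, 16, 17, 18, 19, 20, 22, 23, 24}


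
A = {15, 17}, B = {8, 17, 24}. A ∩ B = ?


A ∩ B = elements in both A and B
A = {15, 17}
B = {8, 17, 24}
A ∩ B = {17}

A ∩ B = {17}


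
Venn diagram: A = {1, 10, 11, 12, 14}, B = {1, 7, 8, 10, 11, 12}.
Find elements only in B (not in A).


A = {1, 10, 11, 12, 14}
B = {1, 7, 8, 10, 11, 12}
Region: only in B (not in A)
Elements: {7, 8}

Elements only in B (not in A): {7, 8}


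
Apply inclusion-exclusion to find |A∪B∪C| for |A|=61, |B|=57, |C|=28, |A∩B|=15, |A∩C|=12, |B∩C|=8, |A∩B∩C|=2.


|A∪B∪C| = |A|+|B|+|C| - |A∩B|-|A∩C|-|B∩C| + |A∩B∩C|
= 61+57+28 - 15-12-8 + 2
= 146 - 35 + 2
= 113

|A ∪ B ∪ C| = 113


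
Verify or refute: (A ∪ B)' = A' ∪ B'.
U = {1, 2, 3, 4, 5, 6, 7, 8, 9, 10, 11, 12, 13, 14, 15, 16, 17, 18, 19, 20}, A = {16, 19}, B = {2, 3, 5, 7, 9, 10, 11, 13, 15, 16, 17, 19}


LHS: A ∪ B = {2, 3, 5, 7, 9, 10, 11, 13, 15, 16, 17, 19}
(A ∪ B)' = U \ (A ∪ B) = {1, 4, 6, 8, 12, 14, 18, 20}
A' = {1, 2, 3, 4, 5, 6, 7, 8, 9, 10, 11, 12, 13, 14, 15, 17, 18, 20}, B' = {1, 4, 6, 8, 12, 14, 18, 20}
Claimed RHS: A' ∪ B' = {1, 2, 3, 4, 5, 6, 7, 8, 9, 10, 11, 12, 13, 14, 15, 17, 18, 20}
Identity is INVALID: LHS = {1, 4, 6, 8, 12, 14, 18, 20} but the RHS claimed here equals {1, 2, 3, 4, 5, 6, 7, 8, 9, 10, 11, 12, 13, 14, 15, 17, 18, 20}. The correct form is (A ∪ B)' = A' ∩ B'.

Identity is invalid: (A ∪ B)' = {1, 4, 6, 8, 12, 14, 18, 20} but A' ∪ B' = {1, 2, 3, 4, 5, 6, 7, 8, 9, 10, 11, 12, 13, 14, 15, 17, 18, 20}. The correct De Morgan law is (A ∪ B)' = A' ∩ B'.


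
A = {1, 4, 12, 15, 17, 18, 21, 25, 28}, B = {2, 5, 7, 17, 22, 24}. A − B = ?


A \ B = elements in A but not in B
A = {1, 4, 12, 15, 17, 18, 21, 25, 28}
B = {2, 5, 7, 17, 22, 24}
Remove from A any elements in B
A \ B = {1, 4, 12, 15, 18, 21, 25, 28}

A \ B = {1, 4, 12, 15, 18, 21, 25, 28}


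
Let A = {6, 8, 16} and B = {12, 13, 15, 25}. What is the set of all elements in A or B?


A ∪ B = all elements in A or B (or both)
A = {6, 8, 16}
B = {12, 13, 15, 25}
A ∪ B = {6, 8, 12, 13, 15, 16, 25}

A ∪ B = {6, 8, 12, 13, 15, 16, 25}


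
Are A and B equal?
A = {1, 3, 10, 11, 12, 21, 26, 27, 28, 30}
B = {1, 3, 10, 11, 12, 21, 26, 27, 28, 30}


Two sets are equal iff they have exactly the same elements.
A = {1, 3, 10, 11, 12, 21, 26, 27, 28, 30}
B = {1, 3, 10, 11, 12, 21, 26, 27, 28, 30}
Same elements → A = B

Yes, A = B


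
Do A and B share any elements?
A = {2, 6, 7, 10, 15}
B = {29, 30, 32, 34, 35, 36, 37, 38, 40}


Disjoint means A ∩ B = ∅.
A ∩ B = ∅
A ∩ B = ∅, so A and B are disjoint.

No — A and B share no elements (A ∩ B = ∅), so they are disjoint


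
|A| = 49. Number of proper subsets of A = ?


Total subsets = 2^n = 2^49 = 562949953421312
Proper subsets exclude the set itself: 2^n - 1
= 562949953421312 - 1
= 562949953421311

Number of proper subsets = 562949953421311


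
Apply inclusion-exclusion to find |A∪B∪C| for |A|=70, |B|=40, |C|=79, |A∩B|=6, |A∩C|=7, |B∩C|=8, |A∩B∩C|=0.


|A∪B∪C| = |A|+|B|+|C| - |A∩B|-|A∩C|-|B∩C| + |A∩B∩C|
= 70+40+79 - 6-7-8 + 0
= 189 - 21 + 0
= 168

|A ∪ B ∪ C| = 168


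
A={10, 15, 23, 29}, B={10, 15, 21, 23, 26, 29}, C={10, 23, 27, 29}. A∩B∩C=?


A ∩ B = {10, 15, 23, 29}
(A ∩ B) ∩ C = {10, 23, 29}

A ∩ B ∩ C = {10, 23, 29}


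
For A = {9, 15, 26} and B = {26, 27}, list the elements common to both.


A ∩ B = elements in both A and B
A = {9, 15, 26}
B = {26, 27}
A ∩ B = {26}

A ∩ B = {26}


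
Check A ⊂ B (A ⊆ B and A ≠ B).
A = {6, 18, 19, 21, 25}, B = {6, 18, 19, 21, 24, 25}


A ⊂ B requires: A ⊆ B AND A ≠ B.
A ⊆ B? Yes
A = B? No
A ⊂ B: Yes (A is a proper subset of B)

Yes, A ⊂ B


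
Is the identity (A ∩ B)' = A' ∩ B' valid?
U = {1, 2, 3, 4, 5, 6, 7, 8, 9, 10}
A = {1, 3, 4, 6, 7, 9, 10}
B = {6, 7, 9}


LHS: A ∩ B = {6, 7, 9}
(A ∩ B)' = U \ (A ∩ B) = {1, 2, 3, 4, 5, 8, 10}
A' = {2, 5, 8}, B' = {1, 2, 3, 4, 5, 8, 10}
Claimed RHS: A' ∩ B' = {2, 5, 8}
Identity is INVALID: LHS = {1, 2, 3, 4, 5, 8, 10} but the RHS claimed here equals {2, 5, 8}. The correct form is (A ∩ B)' = A' ∪ B'.

Identity is invalid: (A ∩ B)' = {1, 2, 3, 4, 5, 8, 10} but A' ∩ B' = {2, 5, 8}. The correct De Morgan law is (A ∩ B)' = A' ∪ B'.


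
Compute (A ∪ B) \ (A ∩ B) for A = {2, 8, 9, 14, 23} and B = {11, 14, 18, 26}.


A △ B = (A \ B) ∪ (B \ A) = elements in exactly one of A or B
A \ B = {2, 8, 9, 23}
B \ A = {11, 18, 26}
A △ B = {2, 8, 9, 11, 18, 23, 26}

A △ B = {2, 8, 9, 11, 18, 23, 26}


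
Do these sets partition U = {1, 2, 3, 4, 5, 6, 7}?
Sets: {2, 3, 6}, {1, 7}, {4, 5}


A partition requires: (1) non-empty parts, (2) pairwise disjoint, (3) union = U
Parts: {2, 3, 6}, {1, 7}, {4, 5}
Union of parts: {1, 2, 3, 4, 5, 6, 7}
U = {1, 2, 3, 4, 5, 6, 7}
All non-empty? True
Pairwise disjoint? True
Covers U? True

Yes, valid partition


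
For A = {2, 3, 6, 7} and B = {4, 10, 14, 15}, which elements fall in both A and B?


A = {2, 3, 6, 7}
B = {4, 10, 14, 15}
Region: in both A and B
Elements: ∅

Elements in both A and B: ∅


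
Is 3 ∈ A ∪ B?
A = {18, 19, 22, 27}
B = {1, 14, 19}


A = {18, 19, 22, 27}, B = {1, 14, 19}
A ∪ B = all elements in A or B
A ∪ B = {1, 14, 18, 19, 22, 27}
Checking if 3 ∈ A ∪ B
3 is not in A ∪ B → False

3 ∉ A ∪ B


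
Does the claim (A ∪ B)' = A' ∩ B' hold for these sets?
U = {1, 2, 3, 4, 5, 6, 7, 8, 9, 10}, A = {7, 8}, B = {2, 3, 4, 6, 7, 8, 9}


LHS: A ∪ B = {2, 3, 4, 6, 7, 8, 9}
(A ∪ B)' = U \ (A ∪ B) = {1, 5, 10}
A' = {1, 2, 3, 4, 5, 6, 9, 10}, B' = {1, 5, 10}
Claimed RHS: A' ∩ B' = {1, 5, 10}
Identity is VALID: LHS = RHS = {1, 5, 10} ✓

Identity is valid. (A ∪ B)' = A' ∩ B' = {1, 5, 10}


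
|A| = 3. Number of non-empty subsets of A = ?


Total subsets = 2^n = 2^3 = 8
Non-empty subsets exclude the empty set: 2^n - 1
= 8 - 1
= 7

Number of non-empty subsets = 7


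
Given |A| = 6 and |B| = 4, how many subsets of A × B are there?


A relation from A to B is any subset of A × B.
|A × B| = 6 × 4 = 24
# relations = 2^|A × B| = 2^24 = 16777216

Number of relations = 16777216


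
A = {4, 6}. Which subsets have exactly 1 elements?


|A| = 2, so A has C(2,1) = 2 subsets of size 1.
Enumerate by choosing 1 elements from A at a time:
{4}, {6}

1-element subsets (2 total): {4}, {6}


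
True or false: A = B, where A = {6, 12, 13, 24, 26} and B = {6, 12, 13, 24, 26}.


Two sets are equal iff they have exactly the same elements.
A = {6, 12, 13, 24, 26}
B = {6, 12, 13, 24, 26}
Same elements → A = B

Yes, A = B


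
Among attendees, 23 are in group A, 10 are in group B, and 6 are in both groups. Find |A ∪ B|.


|A ∪ B| = |A| + |B| - |A ∩ B|
= 23 + 10 - 6
= 27

|A ∪ B| = 27


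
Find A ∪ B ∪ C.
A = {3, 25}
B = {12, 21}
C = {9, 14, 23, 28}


A ∪ B = {3, 12, 21, 25}
(A ∪ B) ∪ C = {3, 9, 12, 14, 21, 23, 25, 28}

A ∪ B ∪ C = {3, 9, 12, 14, 21, 23, 25, 28}


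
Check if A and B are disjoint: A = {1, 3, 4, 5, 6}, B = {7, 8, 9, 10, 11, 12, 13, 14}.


Disjoint means A ∩ B = ∅.
A ∩ B = ∅
A ∩ B = ∅, so A and B are disjoint.

Yes, A and B are disjoint


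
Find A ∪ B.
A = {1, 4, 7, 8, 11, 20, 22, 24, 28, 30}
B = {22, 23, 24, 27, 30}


A ∪ B = all elements in A or B (or both)
A = {1, 4, 7, 8, 11, 20, 22, 24, 28, 30}
B = {22, 23, 24, 27, 30}
A ∪ B = {1, 4, 7, 8, 11, 20, 22, 23, 24, 27, 28, 30}

A ∪ B = {1, 4, 7, 8, 11, 20, 22, 23, 24, 27, 28, 30}


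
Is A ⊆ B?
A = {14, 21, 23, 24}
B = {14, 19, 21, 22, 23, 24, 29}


A ⊆ B means every element of A is in B.
All elements of A are in B.
So A ⊆ B.

Yes, A ⊆ B


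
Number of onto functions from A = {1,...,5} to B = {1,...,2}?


n = |A| = 5, k = |B| = 2. Surjections via inclusion-exclusion:
S(n,k) = Σ(-1)^i × C(k,i) × (k-i)^n, i=0 to k
i=0: (-1)^0×C(2,0)×2^5 = 32
i=1: (-1)^1×C(2,1)×1^5 = -2
i=2: (-1)^2×C(2,2)×0^5 = 0
Total = 30

Number of surjections = 30


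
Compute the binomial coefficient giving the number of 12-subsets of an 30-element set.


C(n,k) = n! / (k!(n-k)!)
C(30,12) = 30! / (12!18!)
= 86493225

C(30,12) = 86493225


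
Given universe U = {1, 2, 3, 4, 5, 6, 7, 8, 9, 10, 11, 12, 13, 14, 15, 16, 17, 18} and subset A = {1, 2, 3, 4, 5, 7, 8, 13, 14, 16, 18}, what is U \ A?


Aᶜ = U \ A = elements in U but not in A
U = {1, 2, 3, 4, 5, 6, 7, 8, 9, 10, 11, 12, 13, 14, 15, 16, 17, 18}
A = {1, 2, 3, 4, 5, 7, 8, 13, 14, 16, 18}
Aᶜ = {6, 9, 10, 11, 12, 15, 17}

Aᶜ = {6, 9, 10, 11, 12, 15, 17}


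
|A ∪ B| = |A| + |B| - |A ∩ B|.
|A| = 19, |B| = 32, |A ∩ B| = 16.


|A ∪ B| = |A| + |B| - |A ∩ B|
= 19 + 32 - 16
= 35

|A ∪ B| = 35


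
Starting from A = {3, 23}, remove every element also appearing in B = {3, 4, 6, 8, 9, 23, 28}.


A \ B = elements in A but not in B
A = {3, 23}
B = {3, 4, 6, 8, 9, 23, 28}
Remove from A any elements in B
A \ B = ∅

A \ B = ∅


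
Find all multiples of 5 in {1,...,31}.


Checking each candidate:
Condition: multiples of 5 in {1,...,31}
Result = {5, 10, 15, 20, 25, 30}

{5, 10, 15, 20, 25, 30}


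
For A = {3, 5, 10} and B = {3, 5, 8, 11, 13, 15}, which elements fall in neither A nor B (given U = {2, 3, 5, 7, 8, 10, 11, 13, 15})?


A = {3, 5, 10}
B = {3, 5, 8, 11, 13, 15}
Region: in neither A nor B (given U = {2, 3, 5, 7, 8, 10, 11, 13, 15})
Elements: {2, 7}

Elements in neither A nor B (given U = {2, 3, 5, 7, 8, 10, 11, 13, 15}): {2, 7}


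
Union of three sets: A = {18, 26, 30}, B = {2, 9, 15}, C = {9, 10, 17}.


A ∪ B = {2, 9, 15, 18, 26, 30}
(A ∪ B) ∪ C = {2, 9, 10, 15, 17, 18, 26, 30}

A ∪ B ∪ C = {2, 9, 10, 15, 17, 18, 26, 30}


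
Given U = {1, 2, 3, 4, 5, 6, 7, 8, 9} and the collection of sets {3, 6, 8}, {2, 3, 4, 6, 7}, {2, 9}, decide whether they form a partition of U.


A partition requires: (1) non-empty parts, (2) pairwise disjoint, (3) union = U
Parts: {3, 6, 8}, {2, 3, 4, 6, 7}, {2, 9}
Union of parts: {2, 3, 4, 6, 7, 8, 9}
U = {1, 2, 3, 4, 5, 6, 7, 8, 9}
All non-empty? True
Pairwise disjoint? False
Covers U? False

No, not a valid partition


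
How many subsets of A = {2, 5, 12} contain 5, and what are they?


A subset of A contains 5 iff the remaining 2 elements form any subset of A \ {5}.
Count: 2^(n-1) = 2^2 = 4
Subsets containing 5: {5}, {2, 5}, {5, 12}, {2, 5, 12}

Subsets containing 5 (4 total): {5}, {2, 5}, {5, 12}, {2, 5, 12}


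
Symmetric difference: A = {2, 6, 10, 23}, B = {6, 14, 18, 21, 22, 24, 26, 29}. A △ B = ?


A △ B = (A \ B) ∪ (B \ A) = elements in exactly one of A or B
A \ B = {2, 10, 23}
B \ A = {14, 18, 21, 22, 24, 26, 29}
A △ B = {2, 10, 14, 18, 21, 22, 23, 24, 26, 29}

A △ B = {2, 10, 14, 18, 21, 22, 23, 24, 26, 29}


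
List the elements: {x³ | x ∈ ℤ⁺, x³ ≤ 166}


Checking each candidate:
Condition: positive perfect cubes ≤ 166
Result = {1, 8, 27, 64, 125}

{1, 8, 27, 64, 125}


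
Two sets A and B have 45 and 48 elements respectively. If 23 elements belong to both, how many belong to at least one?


|A ∪ B| = |A| + |B| - |A ∩ B|
= 45 + 48 - 23
= 70

|A ∪ B| = 70


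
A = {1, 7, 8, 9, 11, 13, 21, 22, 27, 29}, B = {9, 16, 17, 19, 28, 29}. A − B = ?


A \ B = elements in A but not in B
A = {1, 7, 8, 9, 11, 13, 21, 22, 27, 29}
B = {9, 16, 17, 19, 28, 29}
Remove from A any elements in B
A \ B = {1, 7, 8, 11, 13, 21, 22, 27}

A \ B = {1, 7, 8, 11, 13, 21, 22, 27}


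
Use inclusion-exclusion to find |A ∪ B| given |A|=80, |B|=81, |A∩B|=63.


|A ∪ B| = |A| + |B| - |A ∩ B|
= 80 + 81 - 63
= 98

|A ∪ B| = 98


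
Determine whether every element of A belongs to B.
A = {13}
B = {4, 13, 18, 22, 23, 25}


A ⊆ B means every element of A is in B.
All elements of A are in B.
So A ⊆ B.

Yes, A ⊆ B


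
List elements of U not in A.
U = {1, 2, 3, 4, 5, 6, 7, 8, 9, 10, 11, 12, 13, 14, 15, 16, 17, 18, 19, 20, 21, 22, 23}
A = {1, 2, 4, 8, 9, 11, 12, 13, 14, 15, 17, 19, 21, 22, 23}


Aᶜ = U \ A = elements in U but not in A
U = {1, 2, 3, 4, 5, 6, 7, 8, 9, 10, 11, 12, 13, 14, 15, 16, 17, 18, 19, 20, 21, 22, 23}
A = {1, 2, 4, 8, 9, 11, 12, 13, 14, 15, 17, 19, 21, 22, 23}
Aᶜ = {3, 5, 6, 7, 10, 16, 18, 20}

Aᶜ = {3, 5, 6, 7, 10, 16, 18, 20}


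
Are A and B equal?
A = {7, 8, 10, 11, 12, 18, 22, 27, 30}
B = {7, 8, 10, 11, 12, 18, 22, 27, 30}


Two sets are equal iff they have exactly the same elements.
A = {7, 8, 10, 11, 12, 18, 22, 27, 30}
B = {7, 8, 10, 11, 12, 18, 22, 27, 30}
Same elements → A = B

Yes, A = B


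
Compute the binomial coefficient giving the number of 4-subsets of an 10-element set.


C(n,k) = n! / (k!(n-k)!)
C(10,4) = 10! / (4!6!)
= 210

C(10,4) = 210
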